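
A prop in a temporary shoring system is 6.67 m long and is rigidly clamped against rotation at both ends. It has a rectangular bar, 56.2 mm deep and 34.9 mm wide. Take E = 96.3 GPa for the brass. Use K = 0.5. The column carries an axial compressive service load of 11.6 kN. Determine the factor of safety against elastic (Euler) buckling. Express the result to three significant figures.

n ≈ 1.47

Buckling occurs about the weak axis: I_min = h·b³/12 with b = 34.9 mm (the shorter side).
I_min = 56.2×34.9³/12 = 1.991×10^5 mm⁴
I = 1.991×10^5 mm⁴ = 1.991×10^-7 m⁴
Effective length L_e = K·L = 0.5 × 6.67 = 3.335 m
P_cr = π²EI / L_e² = π² × 96.3×10⁹ × 1.991×10^-7 / 3.335² = 1.701×10^4 N
Factor of safety n = P_cr / P = 17.012 / 11.6 = 1.47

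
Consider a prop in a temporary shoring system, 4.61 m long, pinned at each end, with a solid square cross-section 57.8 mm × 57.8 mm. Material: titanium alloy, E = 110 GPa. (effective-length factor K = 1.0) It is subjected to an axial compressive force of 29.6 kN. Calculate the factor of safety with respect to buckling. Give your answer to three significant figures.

I = a⁴/12 = 57.8⁴/12 = 9.301×10^5 mm⁴
I = 9.301×10^5 mm⁴ = 9.301×10^-7 m⁴
Effective length L_e = K·L = 1 × 4.61 = 4.610 m
P_cr = π²EI / L_e² = π² × 110×10⁹ × 9.301×10^-7 / 4.610² = 4.751×10^4 N
Factor of safety n = P_cr / P = 47.514 / 29.6 = 1.61

n ≈ 1.61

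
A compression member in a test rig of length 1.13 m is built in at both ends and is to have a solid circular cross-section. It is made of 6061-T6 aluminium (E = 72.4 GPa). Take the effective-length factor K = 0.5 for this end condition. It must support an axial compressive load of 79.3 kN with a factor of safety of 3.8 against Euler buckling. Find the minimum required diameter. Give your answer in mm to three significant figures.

Required P_cr = n·P = 3.8 × 79.3 = 301.3 kN
L_e = K·L = 0.5 × 1.13 = 0.5650 m
Required I = P_cr·L_e²/(π²E) = 3.013×10^5 × 0.5650² / (π² × 7.24×10^10) = 1.346×10^-7 m⁴
I_req = 1.346×10^5 mm⁴
Solid circle: I = πd⁴/64  ⇒  d = (64I/π)^(1/4) = (64×1.346×10^5/π)^(1/4) = 40.7 mm

d ≈ 40.7 mm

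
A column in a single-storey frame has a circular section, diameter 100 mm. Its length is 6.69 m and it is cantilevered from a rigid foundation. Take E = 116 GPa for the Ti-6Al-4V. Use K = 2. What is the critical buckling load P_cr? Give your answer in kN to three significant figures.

I = πd⁴/64 = π×100⁴/64 = 4.909×10^6 mm⁴
I = 4.909×10^6 mm⁴ = 4.909×10^-6 m⁴
Effective length L_e = K·L = 2 × 6.69 = 13.38 m
P_cr = π²EI / L_e² = π² × 116×10⁹ × 4.909×10^-6 / 13.38² = 3.139×10^4 N

P_cr ≈ 31.4 kN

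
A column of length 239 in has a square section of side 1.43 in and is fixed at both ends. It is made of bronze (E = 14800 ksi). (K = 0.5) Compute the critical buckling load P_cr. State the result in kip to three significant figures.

I = a⁴/12 = 1.43⁴/12 = 0.3485 in⁴
Effective length L_e = K·L = 0.5 × 239 = 119.5 in
P_cr = π²EI / L_e² = π² × 14800×10³ × 0.3485 / 119.5² = 3.564×10^3 lb

P_cr ≈ 3.56 kip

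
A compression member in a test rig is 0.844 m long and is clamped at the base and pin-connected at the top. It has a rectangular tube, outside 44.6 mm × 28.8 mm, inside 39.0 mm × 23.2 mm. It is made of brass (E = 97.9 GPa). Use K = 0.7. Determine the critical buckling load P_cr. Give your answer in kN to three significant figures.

P_cr ≈ 133 kN

Weak-axis I_min = (h_o·b_o³ − h_i·b_i³)/12 with b_o = 28.8, b_i = 23.20 mm (shorter outer/inner sides).
I_min = (44.6×28.8³ − 39.00×23.20³)/12 = 4.820×10^4 mm⁴
I = 4.820×10^4 mm⁴ = 4.820×10^-8 m⁴
Effective length L_e = K·L = 0.7 × 0.844 = 0.5908 m
P_cr = π²EI / L_e² = π² × 97.9×10⁹ × 4.820×10^-8 / 0.5908² = 1.334×10^5 N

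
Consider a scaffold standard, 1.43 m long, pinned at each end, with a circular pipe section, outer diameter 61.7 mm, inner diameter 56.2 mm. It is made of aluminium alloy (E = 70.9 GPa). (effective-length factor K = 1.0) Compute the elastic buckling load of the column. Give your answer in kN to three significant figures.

d_o = 61.7 mm, d_i = 56.2 mm
I = π(d_o⁴ − d_i⁴)/64 = π(61.7⁴ − 56.20⁴)/64 = 2.217×10^5 mm⁴
I = 2.217×10^5 mm⁴ = 2.217×10^-7 m⁴
Effective length L_e = K·L = 1 × 1.43 = 1.430 m
P_cr = π²EI / L_e² = π² × 70.9×10⁹ × 2.217×10^-7 / 1.430² = 7.587×10^4 N

P_cr ≈ 75.9 kN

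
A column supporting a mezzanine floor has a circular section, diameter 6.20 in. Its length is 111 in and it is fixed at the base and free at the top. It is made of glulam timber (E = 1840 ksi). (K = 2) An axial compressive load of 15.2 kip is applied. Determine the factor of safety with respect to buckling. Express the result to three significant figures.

n ≈ 1.76

I = πd⁴/64 = π×6.20⁴/64 = 72.53 in⁴
Effective length L_e = K·L = 2 × 111 = 222.0 in
P_cr = π²EI / L_e² = π² × 1840×10³ × 72.53 / 222.0² = 2.673×10^4 lb
Factor of safety n = P_cr / P = 26.727 / 15.2 = 1.76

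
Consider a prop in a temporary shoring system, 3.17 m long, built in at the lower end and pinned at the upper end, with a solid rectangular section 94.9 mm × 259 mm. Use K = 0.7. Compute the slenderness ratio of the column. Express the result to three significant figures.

λ ≈ 81.0

For a rectangle r_min = b/√12 = 94.9/√12 = 27.40 mm
L_e = K·L = 0.7 × 3.17 m = 2.219 m = 2219.0 mm
λ = L_e / r_min = 2219.0 / 27.40 = 81.0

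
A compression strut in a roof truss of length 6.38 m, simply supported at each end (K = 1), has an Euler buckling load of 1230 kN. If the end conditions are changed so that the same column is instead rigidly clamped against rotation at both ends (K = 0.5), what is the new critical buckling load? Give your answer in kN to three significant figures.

P_cr ≈ 4920 kN

P_cr ∝ 1/K², so P_cr,new = P_cr,old × (K_old/K_new)² = 1230 × (1/0.5)²
= 1230 × 4.000 = 4920 kN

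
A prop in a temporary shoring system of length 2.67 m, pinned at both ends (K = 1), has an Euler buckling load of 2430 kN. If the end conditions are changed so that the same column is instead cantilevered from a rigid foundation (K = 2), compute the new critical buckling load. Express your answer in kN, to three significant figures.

P_cr ≈ 608 kN

P_cr ∝ 1/K², so P_cr,new = P_cr,old × (K_old/K_new)² = 2430 × (1/2)²
= 2430 × 0.2500 = 608 kN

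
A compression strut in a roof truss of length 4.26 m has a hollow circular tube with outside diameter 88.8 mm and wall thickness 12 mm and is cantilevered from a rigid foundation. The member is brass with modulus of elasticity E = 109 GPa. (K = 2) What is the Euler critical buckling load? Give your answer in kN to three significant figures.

Inner diameter d_i = 88.8 − 2×12 = 64.80 mm
I = π(d_o⁴ − d_i⁴)/64 = π(88.8⁴ − 64.80⁴)/64 = 2.187×10^6 mm⁴
I = 2.187×10^6 mm⁴ = 2.187×10^-6 m⁴
Effective length L_e = K·L = 2 × 4.26 = 8.520 m
P_cr = π²EI / L_e² = π² × 109×10⁹ × 2.187×10^-6 / 8.520² = 3.241×10^4 N

P_cr ≈ 32.4 kN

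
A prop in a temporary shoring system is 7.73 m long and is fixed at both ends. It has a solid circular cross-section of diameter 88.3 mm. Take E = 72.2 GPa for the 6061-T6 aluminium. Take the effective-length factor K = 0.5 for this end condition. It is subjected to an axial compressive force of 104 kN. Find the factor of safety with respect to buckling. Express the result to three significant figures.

I = πd⁴/64 = π×88.3⁴/64 = 2.984×10^6 mm⁴
I = 2.984×10^6 mm⁴ = 2.984×10^-6 m⁴
Effective length L_e = K·L = 0.5 × 7.73 = 3.865 m
P_cr = π²EI / L_e² = π² × 72.2×10⁹ × 2.984×10^-6 / 3.865² = 1.423×10^5 N
Factor of safety n = P_cr / P = 142.35 / 104 = 1.37

n ≈ 1.37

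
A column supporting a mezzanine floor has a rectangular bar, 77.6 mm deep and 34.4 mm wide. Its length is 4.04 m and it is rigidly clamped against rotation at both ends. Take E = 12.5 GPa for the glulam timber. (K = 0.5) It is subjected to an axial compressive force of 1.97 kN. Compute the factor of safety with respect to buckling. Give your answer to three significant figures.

Buckling occurs about the weak axis: I_min = h·b³/12 with b = 34.4 mm (the shorter side).
I_min = 77.6×34.4³/12 = 2.632×10^5 mm⁴
I = 2.632×10^5 mm⁴ = 2.632×10^-7 m⁴
Effective length L_e = K·L = 0.5 × 4.04 = 2.020 m
P_cr = π²EI / L_e² = π² × 12.5×10⁹ × 2.632×10^-7 / 2.020² = 7.959×10^3 N
Factor of safety n = P_cr / P = 7.9591 / 1.97 = 4.04

n ≈ 4.04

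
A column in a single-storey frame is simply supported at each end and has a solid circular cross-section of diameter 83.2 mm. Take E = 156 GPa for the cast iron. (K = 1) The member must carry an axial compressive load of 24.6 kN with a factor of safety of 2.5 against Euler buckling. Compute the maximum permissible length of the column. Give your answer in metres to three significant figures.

L_max ≈ 7.67 m

I = πd⁴/64 = π×83.2⁴/64 = 2.352×10^6 mm⁴
I = 2.352×10^-6 m⁴
Required critical load P_cr = n·P = 2.5 × 24.6 = 61.50 kN = 6.150×10^4 N
From P_cr = π²EI/(K·L)²:  L = (1/K)·√(π²EI/P_cr) = (1/1)·√(π²×1.56×10^11×2.352×10^-6/6.150×10^4)
L = 7.67 m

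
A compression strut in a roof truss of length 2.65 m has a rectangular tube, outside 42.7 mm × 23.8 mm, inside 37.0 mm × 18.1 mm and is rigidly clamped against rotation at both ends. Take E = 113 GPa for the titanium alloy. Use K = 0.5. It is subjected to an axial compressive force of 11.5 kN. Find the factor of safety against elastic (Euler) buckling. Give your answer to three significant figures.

n ≈ 1.64

Weak-axis I_min = (h_o·b_o³ − h_i·b_i³)/12 with b_o = 23.8, b_i = 18.10 mm (shorter outer/inner sides).
I_min = (42.7×23.8³ − 37.00×18.10³)/12 = 2.969×10^4 mm⁴
I = 2.969×10^4 mm⁴ = 2.969×10^-8 m⁴
Effective length L_e = K·L = 0.5 × 2.65 = 1.325 m
P_cr = π²EI / L_e² = π² × 113×10⁹ × 2.969×10^-8 / 1.325² = 1.886×10^4 N
Factor of safety n = P_cr / P = 18.859 / 11.5 = 1.64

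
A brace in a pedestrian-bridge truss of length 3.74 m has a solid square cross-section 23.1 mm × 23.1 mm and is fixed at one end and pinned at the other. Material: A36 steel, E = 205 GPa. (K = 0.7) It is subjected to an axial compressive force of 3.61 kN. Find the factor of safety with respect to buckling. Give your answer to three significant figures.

n ≈ 1.94

I = a⁴/12 = 23.1⁴/12 = 2.373×10^4 mm⁴
I = 2.373×10^4 mm⁴ = 2.373×10^-8 m⁴
Effective length L_e = K·L = 0.7 × 3.74 = 2.618 m
P_cr = π²EI / L_e² = π² × 205×10⁹ × 2.373×10^-8 / 2.618² = 7.005×10^3 N
Factor of safety n = P_cr / P = 7.0046 / 3.61 = 1.94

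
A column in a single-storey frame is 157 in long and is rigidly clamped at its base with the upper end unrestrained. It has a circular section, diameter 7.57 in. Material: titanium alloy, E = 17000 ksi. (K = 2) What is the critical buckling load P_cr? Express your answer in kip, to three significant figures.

P_cr ≈ 274 kip

I = πd⁴/64 = π×7.57⁴/64 = 161.2 in⁴
Effective length L_e = K·L = 2 × 157 = 314.0 in
P_cr = π²EI / L_e² = π² × 17000×10³ × 161.2 / 314.0² = 2.743×10^5 lb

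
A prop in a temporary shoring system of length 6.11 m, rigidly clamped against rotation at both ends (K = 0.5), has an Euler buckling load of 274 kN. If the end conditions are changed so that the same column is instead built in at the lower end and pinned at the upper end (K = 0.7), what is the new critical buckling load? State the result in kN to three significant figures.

P_cr ∝ 1/K², so P_cr,new = P_cr,old × (K_old/K_new)² = 274 × (0.5/0.7)²
= 274 × 0.5102 = 140 kN

P_cr ≈ 140 kN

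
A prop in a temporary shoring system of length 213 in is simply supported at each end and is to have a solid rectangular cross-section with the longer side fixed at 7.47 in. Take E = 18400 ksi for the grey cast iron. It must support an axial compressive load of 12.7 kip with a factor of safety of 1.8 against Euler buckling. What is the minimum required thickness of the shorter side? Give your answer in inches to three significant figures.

b ≈ 2.09 in

Required P_cr = n·P = 1.8 × 12.7 = 22.86 kip
L_e = K·L = 1 × 213 = 213.0 in
Required I = P_cr·L_e²/(π²E) = 2.286×10^4 × 213.0² / (π² × 1.84×10^7) = 5.711 in⁴
Rectangle, weak axis: I_min = h·b³/12 with h = 7.47 in fixed  ⇒  b = (12I/h)^(1/3) = 2.09 in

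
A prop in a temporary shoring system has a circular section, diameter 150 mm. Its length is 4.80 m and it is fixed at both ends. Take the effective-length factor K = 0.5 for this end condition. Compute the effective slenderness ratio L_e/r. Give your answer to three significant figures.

λ ≈ 64.0

For a solid circle r = d/4 = 150/4 = 37.50 mm
L_e = K·L = 0.5 × 4.80 m = 2.400 m = 2400.0 mm
λ = L_e / r_min = 2400.0 / 37.50 = 64.0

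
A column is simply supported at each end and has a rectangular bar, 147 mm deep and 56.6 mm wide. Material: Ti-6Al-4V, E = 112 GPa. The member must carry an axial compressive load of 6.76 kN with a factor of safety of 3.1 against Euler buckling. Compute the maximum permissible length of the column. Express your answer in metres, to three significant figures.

Buckling occurs about the weak axis: I_min = h·b³/12 with b = 56.6 mm (the shorter side).
I_min = 147×56.6³/12 = 2.221×10^6 mm⁴
I = 2.221×10^-6 m⁴
Required critical load P_cr = n·P = 3.1 × 6.76 = 20.96 kN = 2.096×10^4 N
From P_cr = π²EI/(K·L)²:  L = (1/K)·√(π²EI/P_cr) = (1/1)·√(π²×1.12×10^11×2.221×10^-6/2.096×10^4)
L = 10.8 m

L_max ≈ 10.8 m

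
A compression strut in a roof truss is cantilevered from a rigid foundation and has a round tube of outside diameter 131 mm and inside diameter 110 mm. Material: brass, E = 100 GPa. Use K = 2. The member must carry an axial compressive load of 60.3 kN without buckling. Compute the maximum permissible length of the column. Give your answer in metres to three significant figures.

L_max ≈ 5.45 m

d_o = 131 mm, d_i = 110 mm
I = π(d_o⁴ − d_i⁴)/64 = π(131⁴ − 110.0⁴)/64 = 7.269×10^6 mm⁴
I = 7.269×10^-6 m⁴
At the buckling limit P_cr = P = 6.030×10^4 N
From P_cr = π²EI/(K·L)²:  L = (1/K)·√(π²EI/P_cr) = (1/2)·√(π²×1.00×10^11×7.269×10^-6/6.030×10^4)
L = 5.45 m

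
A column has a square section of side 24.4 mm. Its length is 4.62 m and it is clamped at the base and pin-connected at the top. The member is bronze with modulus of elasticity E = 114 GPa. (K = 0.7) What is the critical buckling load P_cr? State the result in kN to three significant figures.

P_cr ≈ 3.18 kN

I = a⁴/12 = 24.4⁴/12 = 2.954×10^4 mm⁴
I = 2.954×10^4 mm⁴ = 2.954×10^-8 m⁴
Effective length L_e = K·L = 0.7 × 4.62 = 3.234 m
P_cr = π²EI / L_e² = π² × 114×10⁹ × 2.954×10^-8 / 3.234² = 3.178×10^3 N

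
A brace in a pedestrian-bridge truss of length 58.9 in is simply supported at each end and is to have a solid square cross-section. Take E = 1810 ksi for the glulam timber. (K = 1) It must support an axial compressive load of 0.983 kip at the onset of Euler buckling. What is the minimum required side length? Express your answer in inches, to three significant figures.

L_e = K·L = 1 × 58.9 = 58.90 in
Required I = P_cr·L_e²/(π²E) = 983.0 × 58.90² / (π² × 1.81×10^6) = 0.1909 in⁴
Solid square: I = a⁴/12  ⇒  a = (12I)^(1/4) = (12×0.1909)^(1/4) = 1.23 in

a ≈ 1.23 in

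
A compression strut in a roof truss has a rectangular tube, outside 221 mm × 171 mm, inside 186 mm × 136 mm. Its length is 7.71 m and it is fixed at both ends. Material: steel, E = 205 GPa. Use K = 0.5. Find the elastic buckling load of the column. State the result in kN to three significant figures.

P_cr ≈ 7230 kN

Weak-axis I_min = (h_o·b_o³ − h_i·b_i³)/12 with b_o = 171, b_i = 136.0 mm (shorter outer/inner sides).
I_min = (221×171³ − 186.0×136.0³)/12 = 5.310×10^7 mm⁴
I = 5.310×10^7 mm⁴ = 5.310×10^-5 m⁴
Effective length L_e = K·L = 0.5 × 7.71 = 3.855 m
P_cr = π²EI / L_e² = π² × 205×10⁹ × 5.310×10^-5 / 3.855² = 7.229×10^6 N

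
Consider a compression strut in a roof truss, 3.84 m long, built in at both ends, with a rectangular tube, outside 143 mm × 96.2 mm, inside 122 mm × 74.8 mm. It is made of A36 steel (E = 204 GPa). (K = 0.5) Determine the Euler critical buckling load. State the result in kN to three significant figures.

P_cr ≈ 3470 kN

Weak-axis I_min = (h_o·b_o³ − h_i·b_i³)/12 with b_o = 96.2, b_i = 74.80 mm (shorter outer/inner sides).
I_min = (143×96.2³ − 122.0×74.80³)/12 = 6.354×10^6 mm⁴
I = 6.354×10^6 mm⁴ = 6.354×10^-6 m⁴
Effective length L_e = K·L = 0.5 × 3.84 = 1.920 m
P_cr = π²EI / L_e² = π² × 204×10⁹ × 6.354×10^-6 / 1.920² = 3.471×10^6 N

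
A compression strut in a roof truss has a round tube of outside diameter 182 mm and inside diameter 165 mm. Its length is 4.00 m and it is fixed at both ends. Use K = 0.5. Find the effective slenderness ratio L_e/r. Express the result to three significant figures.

d_o = 182 mm, d_i = 165 mm
I = π(d_o⁴ − d_i⁴)/64 = π(182⁴ − 165.0⁴)/64 = 1.748×10^7 mm⁴
A = 4.633×10^3 mm²;  r_min = √(I/A) = √(1.748×10^7/4.633×10^3) = 61.42 mm
L_e = K·L = 0.5 × 4.00 m = 2.000 m = 2000.0 mm
λ = L_e / r_min = 2000.0 / 61.42 = 32.6

λ ≈ 32.6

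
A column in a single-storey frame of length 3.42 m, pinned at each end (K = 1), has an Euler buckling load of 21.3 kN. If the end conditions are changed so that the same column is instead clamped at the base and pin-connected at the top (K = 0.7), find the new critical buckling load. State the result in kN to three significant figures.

P_cr ∝ 1/K², so P_cr,new = P_cr,old × (K_old/K_new)² = 21.3 × (1/0.7)²
= 21.3 × 2.041 = 43.5 kN

P_cr ≈ 43.5 kN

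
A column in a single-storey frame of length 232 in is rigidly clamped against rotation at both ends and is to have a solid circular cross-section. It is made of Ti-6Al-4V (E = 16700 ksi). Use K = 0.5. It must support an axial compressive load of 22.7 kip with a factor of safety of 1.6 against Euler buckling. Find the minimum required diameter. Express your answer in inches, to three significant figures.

Required P_cr = n·P = 1.6 × 22.7 = 36.32 kip
L_e = K·L = 0.5 × 232 = 116.0 in
Required I = P_cr·L_e²/(π²E) = 3.632×10^4 × 116.0² / (π² × 1.67×10^7) = 2.965 in⁴
Solid circle: I = πd⁴/64  ⇒  d = (64I/π)^(1/4) = (64×2.965/π)^(1/4) = 2.79 in

d ≈ 2.79 in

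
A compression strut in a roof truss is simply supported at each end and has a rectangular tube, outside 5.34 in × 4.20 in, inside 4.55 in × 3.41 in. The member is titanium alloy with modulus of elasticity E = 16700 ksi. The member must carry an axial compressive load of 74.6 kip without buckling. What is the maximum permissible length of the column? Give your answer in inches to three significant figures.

L_max ≈ 199 in

Weak-axis I_min = (h_o·b_o³ − h_i·b_i³)/12 with b_o = 4.20, b_i = 3.410 in (shorter outer/inner sides).
I_min = (5.34×4.20³ − 4.550×3.410³)/12 = 17.93 in⁴
At the buckling limit P_cr = P = 7.460×10^4 lb
From P_cr = π²EI/(K·L)²:  L = (1/K)·√(π²EI/P_cr) = (1/1)·√(π²×1.67×10^7×17.93/7.460×10^4)
L = 199 in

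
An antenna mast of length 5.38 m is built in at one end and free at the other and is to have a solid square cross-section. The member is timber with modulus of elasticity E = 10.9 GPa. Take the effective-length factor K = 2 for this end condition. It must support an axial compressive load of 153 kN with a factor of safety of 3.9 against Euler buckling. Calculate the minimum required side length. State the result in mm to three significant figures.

Required P_cr = n·P = 3.9 × 153 = 596.7 kN
L_e = K·L = 2 × 5.38 = 10.76 m
Required I = P_cr·L_e²/(π²E) = 5.967×10^5 × 10.76² / (π² × 1.09×10^10) = 6.422×10^-4 m⁴
I_req = 6.422×10^8 mm⁴
Solid square: I = a⁴/12  ⇒  a = (12I)^(1/4) = (12×6.422×10^8)^(1/4) = 296 mm

a ≈ 296 mm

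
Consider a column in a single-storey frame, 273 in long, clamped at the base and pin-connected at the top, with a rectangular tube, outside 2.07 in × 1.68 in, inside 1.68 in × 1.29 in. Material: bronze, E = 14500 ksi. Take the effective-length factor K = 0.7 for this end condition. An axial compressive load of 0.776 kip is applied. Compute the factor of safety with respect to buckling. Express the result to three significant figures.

Weak-axis I_min = (h_o·b_o³ − h_i·b_i³)/12 with b_o = 1.68, b_i = 1.290 in (shorter outer/inner sides).
I_min = (2.07×1.68³ − 1.680×1.290³)/12 = 0.5174 in⁴
Effective length L_e = K·L = 0.7 × 273 = 191.1 in
P_cr = π²EI / L_e² = π² × 14500×10³ × 0.5174 / 191.1² = 2.028×10^3 lb
Factor of safety n = P_cr / P = 2.0275 / 0.776 = 2.61

n ≈ 2.61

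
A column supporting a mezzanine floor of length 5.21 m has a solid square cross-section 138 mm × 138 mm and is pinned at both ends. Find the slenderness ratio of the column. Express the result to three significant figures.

For a square r = a/√12 = 138/√12 = 39.84 mm
L_e = K·L = 1 × 5.21 m = 5.210 m = 5210.0 mm
λ = L_e / r_min = 5210.0 / 39.84 = 131

λ ≈ 131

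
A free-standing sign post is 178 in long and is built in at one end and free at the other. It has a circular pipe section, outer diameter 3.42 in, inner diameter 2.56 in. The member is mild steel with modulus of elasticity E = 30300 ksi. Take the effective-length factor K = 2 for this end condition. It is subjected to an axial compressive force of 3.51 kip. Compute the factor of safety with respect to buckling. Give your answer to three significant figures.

d_o = 3.42 in, d_i = 2.56 in
I = π(d_o⁴ − d_i⁴)/64 = π(3.42⁴ − 2.560⁴)/64 = 4.607 in⁴
Effective length L_e = K·L = 2 × 178 = 356.0 in
P_cr = π²EI / L_e² = π² × 30300×10³ × 4.607 / 356.0² = 1.087×10^4 lb
Factor of safety n = P_cr / P = 10.871 / 3.51 = 3.10

n ≈ 3.10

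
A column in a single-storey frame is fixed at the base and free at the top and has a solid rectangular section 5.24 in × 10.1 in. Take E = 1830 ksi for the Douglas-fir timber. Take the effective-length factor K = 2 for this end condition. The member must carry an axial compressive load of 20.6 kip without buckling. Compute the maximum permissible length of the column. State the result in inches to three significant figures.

L_max ≈ 163 in

Buckling occurs about the weak axis: I_min = h·b³/12 with b = 5.24 in (the shorter side).
I_min = 10.1×5.24³/12 = 121.1 in⁴
At the buckling limit P_cr = P = 2.060×10^4 lb
From P_cr = π²EI/(K·L)²:  L = (1/K)·√(π²EI/P_cr) = (1/2)·√(π²×1.83×10^6×121.1/2.060×10^4)
L = 163 in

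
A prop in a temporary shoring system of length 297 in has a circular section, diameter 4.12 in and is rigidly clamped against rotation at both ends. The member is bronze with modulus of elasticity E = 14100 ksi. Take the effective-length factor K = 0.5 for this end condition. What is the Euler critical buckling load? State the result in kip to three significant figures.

I = πd⁴/64 = π×4.12⁴/64 = 14.14 in⁴
Effective length L_e = K·L = 0.5 × 297 = 148.5 in
P_cr = π²EI / L_e² = π² × 14100×10³ × 14.14 / 148.5² = 8.925×10^4 lb

P_cr ≈ 89.3 kip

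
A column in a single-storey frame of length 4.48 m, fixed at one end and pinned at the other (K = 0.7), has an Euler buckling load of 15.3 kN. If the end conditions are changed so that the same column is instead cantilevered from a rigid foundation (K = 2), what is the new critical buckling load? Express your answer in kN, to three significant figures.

P_cr ∝ 1/K², so P_cr,new = P_cr,old × (K_old/K_new)² = 15.3 × (0.7/2)²
= 15.3 × 0.1225 = 1.87 kN

P_cr ≈ 1.87 kN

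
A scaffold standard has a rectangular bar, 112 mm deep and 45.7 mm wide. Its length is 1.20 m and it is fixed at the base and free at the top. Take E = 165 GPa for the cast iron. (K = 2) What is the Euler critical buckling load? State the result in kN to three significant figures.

Buckling occurs about the weak axis: I_min = h·b³/12 with b = 45.7 mm (the shorter side).
I_min = 112×45.7³/12 = 8.908×10^5 mm⁴
I = 8.908×10^5 mm⁴ = 8.908×10^-7 m⁴
Effective length L_e = K·L = 2 × 1.20 = 2.400 m
P_cr = π²EI / L_e² = π² × 165×10⁹ × 8.908×10^-7 / 2.400² = 2.519×10^5 N

P_cr ≈ 252 kN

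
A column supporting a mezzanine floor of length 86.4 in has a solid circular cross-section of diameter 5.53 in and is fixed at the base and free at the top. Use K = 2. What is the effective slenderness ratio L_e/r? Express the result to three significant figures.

λ ≈ 125

For a solid circle r = d/4 = 5.53/4 = 1.382 in
L_e = K·L = 2 × 86.4 = 172.8 in
λ = L_e / r_min = 172.80 / 1.382 = 125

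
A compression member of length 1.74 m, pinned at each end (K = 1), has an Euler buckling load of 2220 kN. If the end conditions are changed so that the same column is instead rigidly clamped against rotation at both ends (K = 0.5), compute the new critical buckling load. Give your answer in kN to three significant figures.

P_cr ∝ 1/K², so P_cr,new = P_cr,old × (K_old/K_new)² = 2220 × (1/0.5)²
= 2220 × 4.000 = 8880 kN

P_cr ≈ 8880 kN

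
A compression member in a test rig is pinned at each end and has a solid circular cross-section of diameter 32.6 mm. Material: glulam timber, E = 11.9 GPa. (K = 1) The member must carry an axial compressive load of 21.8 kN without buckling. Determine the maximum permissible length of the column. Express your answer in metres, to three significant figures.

I = πd⁴/64 = π×32.6⁴/64 = 5.544×10^4 mm⁴
I = 5.544×10^-8 m⁴
At the buckling limit P_cr = P = 2.180×10^4 N
From P_cr = π²EI/(K·L)²:  L = (1/K)·√(π²EI/P_cr) = (1/1)·√(π²×1.19×10^10×5.544×10^-8/2.180×10^4)
L = 0.547 m

L_max ≈ 0.547 m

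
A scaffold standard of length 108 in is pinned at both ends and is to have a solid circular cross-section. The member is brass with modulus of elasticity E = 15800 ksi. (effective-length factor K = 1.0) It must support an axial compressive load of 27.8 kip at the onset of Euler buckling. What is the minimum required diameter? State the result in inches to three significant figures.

d ≈ 2.55 in

L_e = K·L = 1 × 108 = 108.0 in
Required I = P_cr·L_e²/(π²E) = 2.780×10^4 × 108.0² / (π² × 1.58×10^7) = 2.079 in⁴
Solid circle: I = πd⁴/64  ⇒  d = (64I/π)^(1/4) = (64×2.079/π)^(1/4) = 2.55 in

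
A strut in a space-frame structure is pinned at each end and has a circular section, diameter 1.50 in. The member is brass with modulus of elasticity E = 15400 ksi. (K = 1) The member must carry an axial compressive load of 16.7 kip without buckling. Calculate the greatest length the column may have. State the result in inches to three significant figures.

I = πd⁴/64 = π×1.50⁴/64 = 0.2485 in⁴
At the buckling limit P_cr = P = 1.670×10^4 lb
From P_cr = π²EI/(K·L)²:  L = (1/K)·√(π²EI/P_cr) = (1/1)·√(π²×1.54×10^7×0.2485/1.670×10^4)
L = 47.6 in

L_max ≈ 47.6 in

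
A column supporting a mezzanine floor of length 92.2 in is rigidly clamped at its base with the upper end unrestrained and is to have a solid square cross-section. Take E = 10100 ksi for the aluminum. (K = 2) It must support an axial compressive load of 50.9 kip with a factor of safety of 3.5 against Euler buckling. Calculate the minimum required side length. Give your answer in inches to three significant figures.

a ≈ 5.20 in

Required P_cr = n·P = 3.5 × 50.9 = 178.2 kip
L_e = K·L = 2 × 92.2 = 184.4 in
Required I = P_cr·L_e²/(π²E) = 1.782×10^5 × 184.4² / (π² × 1.01×10^7) = 60.77 in⁴
Solid square: I = a⁴/12  ⇒  a = (12I)^(1/4) = (12×60.77)^(1/4) = 5.20 in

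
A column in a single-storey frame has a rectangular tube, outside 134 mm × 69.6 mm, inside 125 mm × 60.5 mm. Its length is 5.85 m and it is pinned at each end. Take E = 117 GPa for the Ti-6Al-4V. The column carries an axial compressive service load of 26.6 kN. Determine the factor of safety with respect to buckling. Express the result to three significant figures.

n ≈ 1.85

Weak-axis I_min = (h_o·b_o³ − h_i·b_i³)/12 with b_o = 69.6, b_i = 60.50 mm (shorter outer/inner sides).
I_min = (134×69.6³ − 125.0×60.50³)/12 = 1.458×10^6 mm⁴
I = 1.458×10^6 mm⁴ = 1.458×10^-6 m⁴
Effective length L_e = K·L = 1 × 5.85 = 5.850 m
P_cr = π²EI / L_e² = π² × 117×10⁹ × 1.458×10^-6 / 5.850² = 4.920×10^4 N
Factor of safety n = P_cr / P = 49.202 / 26.6 = 1.85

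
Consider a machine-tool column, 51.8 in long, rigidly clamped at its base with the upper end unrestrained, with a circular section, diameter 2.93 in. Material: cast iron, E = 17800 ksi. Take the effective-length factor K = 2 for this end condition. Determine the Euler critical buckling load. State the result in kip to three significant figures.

I = πd⁴/64 = π×2.93⁴/64 = 3.618 in⁴
Effective length L_e = K·L = 2 × 51.8 = 103.6 in
P_cr = π²EI / L_e² = π² × 17800×10³ × 3.618 / 103.6² = 5.922×10^4 lb

P_cr ≈ 59.2 kip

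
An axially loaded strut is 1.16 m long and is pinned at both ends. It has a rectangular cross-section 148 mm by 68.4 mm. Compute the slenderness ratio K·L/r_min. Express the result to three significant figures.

Buckling occurs about the weak axis: I_min = h·b³/12 with b = 68.4 mm (the shorter side).
I_min = 148×68.4³/12 = 3.947×10^6 mm⁴
A = 1.012×10^4 mm²;  r_min = √(I/A) = √(3.947×10^6/1.012×10^4) = 19.75 mm
L_e = K·L = 1 × 1.16 m = 1.160 m = 1160.0 mm
λ = L_e / r_min = 1160.0 / 19.75 = 58.7

λ ≈ 58.7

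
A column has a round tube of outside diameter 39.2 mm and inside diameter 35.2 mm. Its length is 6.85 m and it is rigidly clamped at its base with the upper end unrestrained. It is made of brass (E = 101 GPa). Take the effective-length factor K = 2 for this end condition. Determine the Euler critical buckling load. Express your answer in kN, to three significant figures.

d_o = 39.2 mm, d_i = 35.2 mm
I = π(d_o⁴ − d_i⁴)/64 = π(39.2⁴ − 35.20⁴)/64 = 4.055×10^4 mm⁴
I = 4.055×10^4 mm⁴ = 4.055×10^-8 m⁴
Effective length L_e = K·L = 2 × 6.85 = 13.70 m
P_cr = π²EI / L_e² = π² × 101×10⁹ × 4.055×10^-8 / 13.70² = 215.4 N

P_cr ≈ 0.215 kN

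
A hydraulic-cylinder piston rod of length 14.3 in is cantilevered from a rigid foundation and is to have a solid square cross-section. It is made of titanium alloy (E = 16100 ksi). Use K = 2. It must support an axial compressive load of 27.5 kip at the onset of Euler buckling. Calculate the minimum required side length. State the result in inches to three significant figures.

a ≈ 1.14 in

L_e = K·L = 2 × 14.3 = 28.60 in
Required I = P_cr·L_e²/(π²E) = 2.750×10^4 × 28.60² / (π² × 1.61×10^7) = 0.1416 in⁴
Solid square: I = a⁴/12  ⇒  a = (12I)^(1/4) = (12×0.1416)^(1/4) = 1.14 in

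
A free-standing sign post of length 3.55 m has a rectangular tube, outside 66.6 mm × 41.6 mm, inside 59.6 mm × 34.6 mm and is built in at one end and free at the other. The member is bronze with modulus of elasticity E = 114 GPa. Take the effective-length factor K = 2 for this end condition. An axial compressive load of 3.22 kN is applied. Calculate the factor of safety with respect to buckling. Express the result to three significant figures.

Weak-axis I_min = (h_o·b_o³ − h_i·b_i³)/12 with b_o = 41.6, b_i = 34.60 mm (shorter outer/inner sides).
I_min = (66.6×41.6³ − 59.60×34.60³)/12 = 1.938×10^5 mm⁴
I = 1.938×10^5 mm⁴ = 1.938×10^-7 m⁴
Effective length L_e = K·L = 2 × 3.55 = 7.100 m
P_cr = π²EI / L_e² = π² × 114×10⁹ × 1.938×10^-7 / 7.100² = 4.326×10^3 N
Factor of safety n = P_cr / P = 4.3261 / 3.22 = 1.34

n ≈ 1.34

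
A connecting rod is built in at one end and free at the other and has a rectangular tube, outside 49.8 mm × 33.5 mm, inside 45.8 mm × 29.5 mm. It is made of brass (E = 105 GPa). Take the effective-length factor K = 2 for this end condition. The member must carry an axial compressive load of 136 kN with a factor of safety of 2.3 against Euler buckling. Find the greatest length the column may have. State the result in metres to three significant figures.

L_max ≈ 0.219 m

Weak-axis I_min = (h_o·b_o³ − h_i·b_i³)/12 with b_o = 33.5, b_i = 29.50 mm (shorter outer/inner sides).
I_min = (49.8×33.5³ − 45.80×29.50³)/12 = 5.804×10^4 mm⁴
I = 5.804×10^-8 m⁴
Required critical load P_cr = n·P = 2.3 × 136 = 312.8 kN = 3.128×10^5 N
From P_cr = π²EI/(K·L)²:  L = (1/K)·√(π²EI/P_cr) = (1/2)·√(π²×1.05×10^11×5.804×10^-8/3.128×10^5)
L = 0.219 m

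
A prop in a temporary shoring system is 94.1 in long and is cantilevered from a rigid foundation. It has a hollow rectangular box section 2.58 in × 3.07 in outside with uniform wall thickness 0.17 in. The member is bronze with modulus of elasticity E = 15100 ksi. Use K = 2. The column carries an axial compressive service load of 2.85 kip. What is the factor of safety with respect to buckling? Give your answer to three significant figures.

Inner dimensions: h_i = 3.07 − 2×0.17 = 2.730 in, b_i = 2.58 − 2×0.17 = 2.240 in
Weak-axis I_min = (h_o·b_o³ − h_i·b_i³)/12 with b_o = 2.58, b_i = 2.240 in (shorter outer/inner sides).
I_min = (3.07×2.58³ − 2.730×2.240³)/12 = 1.837 in⁴
Effective length L_e = K·L = 2 × 94.1 = 188.2 in
P_cr = π²EI / L_e² = π² × 15100×10³ × 1.837 / 188.2² = 7.728×10^3 lb
Factor of safety n = P_cr / P = 7.7277 / 2.85 = 2.71

n ≈ 2.71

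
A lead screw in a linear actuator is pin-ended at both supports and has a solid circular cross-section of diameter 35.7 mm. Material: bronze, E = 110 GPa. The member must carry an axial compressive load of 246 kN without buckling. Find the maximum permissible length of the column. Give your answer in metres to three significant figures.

L_max ≈ 0.593 m

I = πd⁴/64 = π×35.7⁴/64 = 7.973×10^4 mm⁴
I = 7.973×10^-8 m⁴
At the buckling limit P_cr = P = 2.460×10^5 N
From P_cr = π²EI/(K·L)²:  L = (1/K)·√(π²EI/P_cr) = (1/1)·√(π²×1.10×10^11×7.973×10^-8/2.460×10^5)
L = 0.593 m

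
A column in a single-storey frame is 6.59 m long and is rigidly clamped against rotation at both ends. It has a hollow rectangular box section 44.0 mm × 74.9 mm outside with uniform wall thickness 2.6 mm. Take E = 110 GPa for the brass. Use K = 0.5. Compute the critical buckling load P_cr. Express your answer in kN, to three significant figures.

Inner dimensions: h_i = 74.9 − 2×2.6 = 69.70 mm, b_i = 44.0 − 2×2.6 = 38.80 mm
Weak-axis I_min = (h_o·b_o³ − h_i·b_i³)/12 with b_o = 44.0, b_i = 38.80 mm (shorter outer/inner sides).
I_min = (74.9×44.0³ − 69.70×38.80³)/12 = 1.924×10^5 mm⁴
I = 1.924×10^5 mm⁴ = 1.924×10^-7 m⁴
Effective length L_e = K·L = 0.5 × 6.59 = 3.295 m
P_cr = π²EI / L_e² = π² × 110×10⁹ × 1.924×10^-7 / 3.295² = 1.924×10^4 N

P_cr ≈ 19.2 kN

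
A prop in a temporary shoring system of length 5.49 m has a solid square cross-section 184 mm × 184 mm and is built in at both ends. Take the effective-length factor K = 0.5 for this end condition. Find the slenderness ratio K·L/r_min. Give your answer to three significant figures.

λ ≈ 51.7

For a square r = a/√12 = 184/√12 = 53.12 mm
L_e = K·L = 0.5 × 5.49 m = 2.745 m = 2745.0 mm
λ = L_e / r_min = 2745.0 / 53.12 = 51.7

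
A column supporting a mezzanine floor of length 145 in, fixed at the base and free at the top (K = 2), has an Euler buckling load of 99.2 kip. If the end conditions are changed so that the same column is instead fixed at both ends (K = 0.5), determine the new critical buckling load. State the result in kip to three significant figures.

P_cr ∝ 1/K², so P_cr,new = P_cr,old × (K_old/K_new)² = 99.2 × (2/0.5)²
= 99.2 × 16.00 = 1590 kip

P_cr ≈ 1590 kip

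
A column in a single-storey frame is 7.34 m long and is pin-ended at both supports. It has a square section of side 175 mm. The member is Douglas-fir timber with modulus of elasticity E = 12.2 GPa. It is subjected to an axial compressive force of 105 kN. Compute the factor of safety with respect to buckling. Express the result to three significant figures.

I = a⁴/12 = 175⁴/12 = 7.816×10^7 mm⁴
I = 7.816×10^7 mm⁴ = 7.816×10^-5 m⁴
Effective length L_e = K·L = 1 × 7.34 = 7.340 m
P_cr = π²EI / L_e² = π² × 12.2×10⁹ × 7.816×10^-5 / 7.340² = 1.747×10^5 N
Factor of safety n = P_cr / P = 174.68 / 105 = 1.66

n ≈ 1.66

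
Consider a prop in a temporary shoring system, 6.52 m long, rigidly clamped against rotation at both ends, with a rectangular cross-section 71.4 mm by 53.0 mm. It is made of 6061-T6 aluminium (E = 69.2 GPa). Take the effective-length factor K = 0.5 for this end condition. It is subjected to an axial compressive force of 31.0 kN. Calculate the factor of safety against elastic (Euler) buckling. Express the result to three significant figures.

n ≈ 1.84

Buckling occurs about the weak axis: I_min = h·b³/12 with b = 53.0 mm (the shorter side).
I_min = 71.4×53.0³/12 = 8.858×10^5 mm⁴
I = 8.858×10^5 mm⁴ = 8.858×10^-7 m⁴
Effective length L_e = K·L = 0.5 × 6.52 = 3.260 m
P_cr = π²EI / L_e² = π² × 69.2×10⁹ × 8.858×10^-7 / 3.260² = 5.693×10^4 N
Factor of safety n = P_cr / P = 56.927 / 31.0 = 1.84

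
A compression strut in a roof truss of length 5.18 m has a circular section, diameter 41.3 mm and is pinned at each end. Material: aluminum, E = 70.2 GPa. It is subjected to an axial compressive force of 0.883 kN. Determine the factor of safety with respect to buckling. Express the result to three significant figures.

I = πd⁴/64 = π×41.3⁴/64 = 1.428×10^5 mm⁴
I = 1.428×10^5 mm⁴ = 1.428×10^-7 m⁴
Effective length L_e = K·L = 1 × 5.18 = 5.180 m
P_cr = π²EI / L_e² = π² × 70.2×10⁹ × 1.428×10^-7 / 5.180² = 3.688×10^3 N
Factor of safety n = P_cr / P = 3.6876 / 0.883 = 4.18

n ≈ 4.18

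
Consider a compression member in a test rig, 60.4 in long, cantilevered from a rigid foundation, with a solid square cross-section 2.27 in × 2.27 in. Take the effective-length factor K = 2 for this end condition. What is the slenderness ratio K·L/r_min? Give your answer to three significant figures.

λ ≈ 184

For a square r = a/√12 = 2.27/√12 = 0.6553 in
L_e = K·L = 2 × 60.4 = 120.8 in
λ = L_e / r_min = 120.80 / 0.6553 = 184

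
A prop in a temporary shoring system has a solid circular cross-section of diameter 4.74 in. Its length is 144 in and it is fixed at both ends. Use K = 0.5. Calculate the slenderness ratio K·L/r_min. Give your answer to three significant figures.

λ ≈ 60.8

I = πd⁴/64 = π×4.74⁴/64 = 24.78 in⁴
A = 17.65 in²;  r_min = √(I/A) = √(24.78/17.65) = 1.185 in
L_e = K·L = 0.5 × 144 = 72.00 in
λ = L_e / r_min = 72.000 / 1.185 = 60.8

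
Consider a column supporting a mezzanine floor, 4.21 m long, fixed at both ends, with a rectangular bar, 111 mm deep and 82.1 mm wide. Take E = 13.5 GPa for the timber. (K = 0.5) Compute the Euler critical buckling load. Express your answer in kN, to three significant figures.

P_cr ≈ 154 kN

Buckling occurs about the weak axis: I_min = h·b³/12 with b = 82.1 mm (the shorter side).
I_min = 111×82.1³/12 = 5.119×10^6 mm⁴
I = 5.119×10^6 mm⁴ = 5.119×10^-6 m⁴
Effective length L_e = K·L = 0.5 × 4.21 = 2.105 m
P_cr = π²EI / L_e² = π² × 13.5×10⁹ × 5.119×10^-6 / 2.105² = 1.539×10^5 N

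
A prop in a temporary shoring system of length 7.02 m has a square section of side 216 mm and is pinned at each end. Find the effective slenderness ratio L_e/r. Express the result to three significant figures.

λ ≈ 113

I = a⁴/12 = 216⁴/12 = 1.814×10^8 mm⁴
A = 4.666×10^4 mm²;  r_min = √(I/A) = √(1.814×10^8/4.666×10^4) = 62.35 mm
L_e = K·L = 1 × 7.02 m = 7.020 m = 7020.0 mm
λ = L_e / r_min = 7020.0 / 62.35 = 113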